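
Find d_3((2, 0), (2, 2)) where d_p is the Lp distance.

(Σ|x_i - y_i|^3)^(1/3) = (|2 - 2|^3 + |0 - 2|^3)^(1/3)
= (0^3 + 2^3)^(1/3) = (0 + 8)^(1/3) = (8)^(1/3) = 2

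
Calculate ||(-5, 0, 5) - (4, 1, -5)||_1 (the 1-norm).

Σ|x_i - y_i| = |-5 - 4| + |0 - 1| + |5 - (-5)| = 9 + 1 + 10 = 20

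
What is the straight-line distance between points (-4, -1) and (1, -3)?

√(Σ(x_i - y_i)²) = √((-4 - 1)² + (-1 - (-3))²)
= √((-5)² + 2²) = √(25 + 4) = √29 ≈ 5.3852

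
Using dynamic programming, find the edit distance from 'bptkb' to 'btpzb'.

Let D[i][j] be the edit distance between the first i characters of 'bptkb' and the first j characters of 'btpzb', with D[i][0] = i, D[0][j] = j, and D[i][j] = D[i-1][j-1] if the characters match, else 1 + min(D[i-1][j], D[i][j-1], D[i-1][j-1]). Filling the table (rows: prefixes of 'bptkb', columns: prefixes of 'btpzb'):
     ε  b  t  p  z  b
  ε  0  1  2  3  4  5
  b  1  0  1  2  3  4
  p  2  1  1  1  2  3
  t  3  2  1  2  2  3
  k  4  3  2  2  3  3
  b  5  4  3  3  3  3
The bottom-right entry gives D[5][5] = 3, so no sequence of fewer than 3 edits works. Backtracking through the table gives one optimal edit sequence (3 edits):
  bptkb → bttkb (sub p→t @2)
  bttkb → btpkb (sub t→p @3)
  btpkb → btpzb (sub k→z @4)
Edit distance = 3.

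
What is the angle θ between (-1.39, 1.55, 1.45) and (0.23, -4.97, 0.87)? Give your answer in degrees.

With u = (-1.39, 1.55, 1.45), v = (0.23, -4.97, 0.87):
u·v = (-1.39)·0.23 + 1.55·(-4.97) + 1.45·0.87 = (-0.3197) + (-7.7035) + 1.2615 = -6.7617.
|u| = √((-1.39)² + 1.55² + 1.45²) = √(1.9321 + 2.4025 + 2.1025) = √6.4371, |v| = √(0.23² + (-4.97)² + 0.87²) = √(0.0529 + 24.7009 + 0.7569) = √25.5107.
cos θ = (u·v)/(|u||v|) = -6.7617/(√6.4371·√25.5107) ≈ -0.527654
θ = arccos(-0.527654) ≈ 121.85°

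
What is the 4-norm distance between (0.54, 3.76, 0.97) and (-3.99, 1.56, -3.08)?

(Σ|x_i - y_i|^4)^(1/4) = (|0.54 - (-3.99)|^4 + |3.76 - 1.56|^4 + |0.97 - (-3.08)|^4)^(1/4)
= (4.53^4 + 2.2^4 + 4.05^4)^(1/4) ≈ (421.1073 + 23.4256 + 269.042)^(1/4) = (713.5749)^(1/4) ≈ 5.1684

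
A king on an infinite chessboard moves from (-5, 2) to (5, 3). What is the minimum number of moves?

max(|x_i - y_i|) = max(|-5 - 5|, |2 - 3|) = max(10, 1) = 10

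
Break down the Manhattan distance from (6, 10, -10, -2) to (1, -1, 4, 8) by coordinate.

Σ|x_i - y_i| = |6 - 1| + |10 - (-1)| + |-10 - 4| + |-2 - 8| = 5 + 11 + 14 + 10 = 40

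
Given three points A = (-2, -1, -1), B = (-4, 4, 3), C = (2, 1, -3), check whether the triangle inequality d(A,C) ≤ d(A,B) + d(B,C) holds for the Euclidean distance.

d(A,B) = √(2² + 5² + 4²) = √45 ≈ 6.7082, d(B,C) = √(6² + 3² + 6²) = √81 = 9, d(A,C) = √(4² + 2² + 2²) = √24 ≈ 4.899.
d(A,C) ≈ 4.899 ≤ 6.7082 + 9 = 15.7082. Triangle inequality is satisfied.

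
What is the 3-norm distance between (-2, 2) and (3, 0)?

(Σ|x_i - y_i|^3)^(1/3) = (|-2 - 3|^3 + |2 - 0|^3)^(1/3)
= (5^3 + 2^3)^(1/3) = (125 + 8)^(1/3) = (133)^(1/3) ≈ 5.1045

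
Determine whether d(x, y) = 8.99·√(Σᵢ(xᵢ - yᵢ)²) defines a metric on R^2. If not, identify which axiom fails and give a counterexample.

Yes. The L2 (Euclidean) norm induces a metric on R^2, and multiplying a metric by a positive constant 8.99 > 0 preserves all four axioms: non-negativity (8.99·||x-y|| ≥ 0), identity (8.99·||x-y|| = 0 ⟺ ||x-y|| = 0 ⟺ x = y), symmetry (||x-y|| = ||y-x||), and the triangle inequality (8.99·||x-z|| ≤ 8.99·||x-y|| + 8.99·||y-z||). So d is a metric.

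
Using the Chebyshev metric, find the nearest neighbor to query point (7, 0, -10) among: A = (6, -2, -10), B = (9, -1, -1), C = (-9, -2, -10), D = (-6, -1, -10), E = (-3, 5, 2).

Distances: d(A) = 2, d(B) = 9, d(C) = 16, d(D) = 13, d(E) = 12. Nearest: A = (6, -2, -10) with distance 2.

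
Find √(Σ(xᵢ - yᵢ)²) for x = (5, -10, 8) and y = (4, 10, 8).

√(Σ(x_i - y_i)²) = √((5 - 4)² + (-10 - 10)² + (8 - 8)²)
= √(1² + (-20)² + 0²) = √(1 + 400 + 0) = √401 ≈ 20.025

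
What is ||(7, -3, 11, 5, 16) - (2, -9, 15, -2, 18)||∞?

max(|x_i - y_i|) = max(|7 - 2|, |-3 - (-9)|, |11 - 15|, |5 - (-2)|, |16 - 18|) = max(5, 6, 4, 7, 2) = 7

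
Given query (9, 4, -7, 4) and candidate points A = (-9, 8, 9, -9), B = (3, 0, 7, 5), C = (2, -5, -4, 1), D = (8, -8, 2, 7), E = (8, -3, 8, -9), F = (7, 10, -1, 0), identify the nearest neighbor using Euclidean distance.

Distances: d(A) ≈ 27.6586, d(B) ≈ 15.7797, d(C) ≈ 12.1655, d(D) ≈ 15.3297, d(E) ≈ 21.0713, d(F) ≈ 9.5917. Nearest: F = (7, 10, -1, 0) with distance 9.5917.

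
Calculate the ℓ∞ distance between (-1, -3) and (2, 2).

max(|x_i - y_i|) = max(|-1 - 2|, |-3 - 2|) = max(3, 5) = 5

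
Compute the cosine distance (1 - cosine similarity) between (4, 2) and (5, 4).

With u = (4, 2), v = (5, 4):
u·v = 4·5 + 2·4 = 20 + 8 = 28.
|u| = √(4² + 2²) = √20, |v| = √(5² + 4²) = √41, so |u||v| = √(20·41) = √820.
cos θ = (u·v)/(|u||v|) = 28/√820 ≈ 0.9778
Cosine distance = 1 - cos θ ≈ 1 - 0.9778 = 0.0222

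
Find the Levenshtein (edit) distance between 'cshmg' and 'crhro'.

Let D[i][j] be the edit distance between the first i characters of 'cshmg' and the first j characters of 'crhro', with D[i][0] = i, D[0][j] = j, and D[i][j] = D[i-1][j-1] if the characters match, else 1 + min(D[i-1][j], D[i][j-1], D[i-1][j-1]). Filling the table (rows: prefixes of 'cshmg', columns: prefixes of 'crhro'):
     ε  c  r  h  r  o
  ε  0  1  2  3  4  5
  c  1  0  1  2  3  4
  s  2  1  1  2  3  4
  h  3  2  2  1  2  3
  m  4  3  3  2  2  3
  g  5  4  4  3  3  3
The bottom-right entry gives D[5][5] = 3, so no sequence of fewer than 3 edits works. Backtracking through the table gives one optimal edit sequence (3 edits):
  cshmg → crhmg (sub s→r @2)
  crhmg → crhrg (sub m→r @4)
  crhrg → crhro (sub g→o @5)
Edit distance = 3.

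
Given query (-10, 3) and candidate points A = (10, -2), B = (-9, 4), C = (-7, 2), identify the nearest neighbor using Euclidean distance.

Distances: d(A) ≈ 20.6155, d(B) ≈ 1.4142, d(C) ≈ 3.1623. Nearest: B = (-9, 4) with distance 1.4142.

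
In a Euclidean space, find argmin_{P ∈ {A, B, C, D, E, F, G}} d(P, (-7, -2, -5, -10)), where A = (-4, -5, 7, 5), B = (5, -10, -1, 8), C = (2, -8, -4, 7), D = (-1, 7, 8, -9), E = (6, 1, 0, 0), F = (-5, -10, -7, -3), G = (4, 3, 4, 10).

Distances: d(A) ≈ 19.6723, d(B) ≈ 23.4094, d(C) ≈ 20.1742, d(D) ≈ 16.9411, d(E) ≈ 17.4069, d(F) = 11, d(G) ≈ 25.04. Nearest: F = (-5, -10, -7, -3) with distance 11.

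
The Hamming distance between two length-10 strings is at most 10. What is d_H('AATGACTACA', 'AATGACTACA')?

Differing positions: none. Hamming distance = 0. The maximum possible Hamming distance for length-10 strings is 10, so d_H/10 = 0/10 = 0.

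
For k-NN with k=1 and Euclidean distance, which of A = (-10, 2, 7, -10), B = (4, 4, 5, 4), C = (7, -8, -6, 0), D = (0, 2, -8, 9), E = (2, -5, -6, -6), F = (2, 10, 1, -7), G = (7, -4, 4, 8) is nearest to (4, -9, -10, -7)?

Distances: d(A) ≈ 24.7992, d(B) ≈ 22.6936, d(C) ≈ 8.6603, d(D) ≈ 19.9249, d(E) ≈ 6.0828, d(F) ≈ 22.0454, d(G) ≈ 21.3307. Nearest: E = (2, -5, -6, -6) with distance 6.0828.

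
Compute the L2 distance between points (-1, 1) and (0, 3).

(Σ|x_i - y_i|^2)^(1/2) = (|-1 - 0|^2 + |1 - 3|^2)^(1/2)
= (1^2 + 2^2)^(1/2) = (1 + 4)^(1/2) = (5)^(1/2) ≈ 2.2361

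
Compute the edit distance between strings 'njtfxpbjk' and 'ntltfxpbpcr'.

Let D[i][j] be the edit distance between the first i characters of 'njtfxpbjk' and the first j characters of 'ntltfxpbpcr', with D[i][0] = i, D[0][j] = j, and D[i][j] = D[i-1][j-1] if the characters match, else 1 + min(D[i-1][j], D[i][j-1], D[i-1][j-1]). Filling the table (rows: prefixes of 'njtfxpbjk', columns: prefixes of 'ntltfxpbpcr'):
     ε  n  t  l  t  f  x  p  b  p  c  r
  ε  0  1  2  3  4  5  6  7  8  9 10 11
  n  1  0  1  2  3  4  5  6  7  8  9 10
  j  2  1  1  2  3  4  5  6  7  8  9 10
  t  3  2  1  2  2  3  4  5  6  7  8  9
  f  4  3  2  2  3  2  3  4  5  6  7  8
  x  5  4  3  3  3  3  2  3  4  5  6  7
  p  6  5  4  4  4  4  3  2  3  4  5  6
  b  7  6  5  5  5  5  4  3  2  3  4  5
  j  8  7  6  6  6  6  5  4  3  3  4  5
  k  9  8  7  7  7  7  6  5  4  4  4  5
The bottom-right entry gives D[9][11] = 5, so no sequence of fewer than 5 edits works. Backtracking through the table gives one optimal edit sequence (5 edits):
  njtfxpbjk → ntjtfxpbjk (ins t @2)
  ntjtfxpbjk → ntltfxpbjk (sub j→l @3)
  ntltfxpbjk → ntltfxpbpjk (ins p @9)
  ntltfxpbpjk → ntltfxpbpck (sub j→c @10)
  ntltfxpbpck → ntltfxpbpcr (sub k→r @11)
Edit distance = 5.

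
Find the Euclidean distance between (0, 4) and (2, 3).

√(Σ(x_i - y_i)²) = √((0 - 2)² + (4 - 3)²)
= √((-2)² + 1²) = √(4 + 1) = √5 ≈ 2.2361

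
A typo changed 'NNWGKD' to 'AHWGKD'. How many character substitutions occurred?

Differing positions: 1, 2. Hamming distance = 2.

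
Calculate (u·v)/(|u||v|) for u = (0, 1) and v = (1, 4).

With u = (0, 1), v = (1, 4):
u·v = 0·1 + 1·4 = 0 + 4 = 4.
|u| = √(0² + 1²) = √1, |v| = √(1² + 4²) = √17, so |u||v| = √(1·17) = √17.
cos θ = (u·v)/(|u||v|) = 4/√17 ≈ 0.9701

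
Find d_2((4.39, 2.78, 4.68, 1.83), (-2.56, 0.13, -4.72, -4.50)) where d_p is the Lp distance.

(Σ|x_i - y_i|^2)^(1/2) = (|4.39 - (-2.56)|^2 + |2.78 - 0.13|^2 + |4.68 - (-4.72)|^2 + |1.83 - (-4.5)|^2)^(1/2)
= (6.95^2 + 2.65^2 + 9.4^2 + 6.33^2)^(1/2) = (48.3025 + 7.0225 + 88.36 + 40.0689)^(1/2) = (183.7539)^(1/2) ≈ 13.5556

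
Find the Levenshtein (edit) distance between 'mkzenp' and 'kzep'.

Let D[i][j] be the edit distance between the first i characters of 'mkzenp' and the first j characters of 'kzep', with D[i][0] = i, D[0][j] = j, and D[i][j] = D[i-1][j-1] if the characters match, else 1 + min(D[i-1][j], D[i][j-1], D[i-1][j-1]). Filling the table (rows: prefixes of 'mkzenp', columns: prefixes of 'kzep'):
     ε  k  z  e  p
  ε  0  1  2  3  4
  m  1  1  2  3  4
  k  2  1  2  3  4
  z  3  2  1  2  3
  e  4  3  2  1  2
  n  5  4  3  2  2
  p  6  5  4  3  2
The bottom-right entry gives D[6][4] = 2, so no sequence of fewer than 2 edits works. Backtracking through the table gives one optimal edit sequence (2 edits):
  mkzenp → kzenp (del m @1)
  kzenp → kzep (del n @4)
Edit distance = 2.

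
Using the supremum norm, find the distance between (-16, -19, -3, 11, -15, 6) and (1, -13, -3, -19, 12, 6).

max(|x_i - y_i|) = max(|-16 - 1|, |-19 - (-13)|, |-3 - (-3)|, |11 - (-19)|, |-15 - 12|, |6 - 6|) = max(17, 6, 0, 30, 27, 0) = 30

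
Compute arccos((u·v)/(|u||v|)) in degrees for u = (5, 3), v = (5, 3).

With u = (5, 3), v = (5, 3):
u·v = 5·5 + 3·3 = 25 + 9 = 34.
|u| = √(5² + 3²) = √34, |v| = √(5² + 3²) = √34, so |u||v| = √(34·34) = √1156 = 34.
cos θ = (u·v)/(|u||v|) = 34/34 = 1 (the vectors are parallel, pointing the same way)
θ = arccos(1) = 0°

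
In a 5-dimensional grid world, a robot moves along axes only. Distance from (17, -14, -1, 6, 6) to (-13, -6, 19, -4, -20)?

Σ|x_i - y_i| = |17 - (-13)| + |-14 - (-6)| + |-1 - 19| + |6 - (-4)| + |6 - (-20)| = 30 + 8 + 20 + 10 + 26 = 94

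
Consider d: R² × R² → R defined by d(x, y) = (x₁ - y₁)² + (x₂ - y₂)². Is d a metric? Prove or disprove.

No. The squared Euclidean distance fails the triangle inequality. Counterexample: x = (0, 0), y = (2, 2), z = (4, 4). d(x,z) = 4² + 4² = 32, but d(x,y) + d(y,z) = (2² + 2²) + (2² + 2²) = 8 + 8 = 16. Since 32 > 16, the triangle inequality is violated. (Note: √d, the ordinary Euclidean distance, IS a metric.)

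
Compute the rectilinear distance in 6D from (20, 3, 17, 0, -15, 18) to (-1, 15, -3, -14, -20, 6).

Σ|x_i - y_i| = |20 - (-1)| + |3 - 15| + |17 - (-3)| + |0 - (-14)| + |-15 - (-20)| + |18 - 6| = 21 + 12 + 20 + 14 + 5 + 12 = 84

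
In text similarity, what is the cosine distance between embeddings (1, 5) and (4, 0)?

With u = (1, 5), v = (4, 0):
u·v = 1·4 + 5·0 = 4 + 0 = 4.
|u| = √(1² + 5²) = √26, |v| = √(4² + 0²) = √16, so |u||v| = √(26·16) = √416.
cos θ = (u·v)/(|u||v|) = 4/√416 ≈ 0.1961
Cosine distance = 1 - cos θ ≈ 1 - 0.1961 = 0.8039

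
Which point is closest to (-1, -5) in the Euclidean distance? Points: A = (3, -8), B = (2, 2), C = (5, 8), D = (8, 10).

Distances: d(A) = 5, d(B) ≈ 7.6158, d(C) ≈ 14.3178, d(D) ≈ 17.4929. Nearest: A = (3, -8) with distance 5.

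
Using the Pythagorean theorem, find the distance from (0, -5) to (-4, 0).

√(Σ(x_i - y_i)²) = √((0 - (-4))² + (-5 - 0)²)
= √(4² + (-5)²) = √(16 + 25) = √41 ≈ 6.4031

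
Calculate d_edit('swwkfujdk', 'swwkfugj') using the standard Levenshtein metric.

Let D[i][j] be the edit distance between the first i characters of 'swwkfujdk' and the first j characters of 'swwkfugj', with D[i][0] = i, D[0][j] = j, and D[i][j] = D[i-1][j-1] if the characters match, else 1 + min(D[i-1][j], D[i][j-1], D[i-1][j-1]). Filling the table (rows: prefixes of 'swwkfujdk', columns: prefixes of 'swwkfugj'):
     ε  s  w  w  k  f  u  g  j
  ε  0  1  2  3  4  5  6  7  8
  s  1  0  1  2  3  4  5  6  7
  w  2  1  0  1  2  3  4  5  6
  w  3  2  1  0  1  2  3  4  5
  k  4  3  2  1  0  1  2  3  4
  f  5  4  3  2  1  0  1  2  3
  u  6  5  4  3  2  1  0  1  2
  j  7  6  5  4  3  2  1  1  1
  d  8  7  6  5  4  3  2  2  2
  k  9  8  7  6  5  4  3  3  3
The bottom-right entry gives D[9][8] = 3, so no sequence of fewer than 3 edits works. Backtracking through the table gives one optimal edit sequence (3 edits):
  swwkfujdk → swwkfudk (del j @7)
  swwkfudk → swwkfugk (sub d→g @7)
  swwkfugk → swwkfugj (sub k→j @8)
Edit distance = 3.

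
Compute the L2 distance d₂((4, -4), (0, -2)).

√(Σ(x_i - y_i)²) = √((4 - 0)² + (-4 - (-2))²)
= √(4² + (-2)²) = √(16 + 4) = √20 ≈ 4.4721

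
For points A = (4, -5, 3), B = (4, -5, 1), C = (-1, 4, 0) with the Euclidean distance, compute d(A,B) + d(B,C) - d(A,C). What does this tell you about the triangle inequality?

d(A,B) = √(0² + 0² + 2²) = √4 = 2, d(B,C) = √(5² + 9² + 1²) = √107 ≈ 10.3441, d(A,C) = √(5² + 9² + 3²) = √115 ≈ 10.7238.
d(A,B) + d(B,C) - d(A,C) = 2 + 10.3441 - 10.7238 = 12.3441 - 10.7238 = 1.6203 (to 4 decimal places). This is ≥ 0, so the triangle inequality holds for these points.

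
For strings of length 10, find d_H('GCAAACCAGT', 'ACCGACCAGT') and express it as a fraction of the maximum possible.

Differing positions: 1, 3, 4. Hamming distance = 3. The maximum possible Hamming distance for length-10 strings is 10, so d_H/10 = 3/10 = 0.3.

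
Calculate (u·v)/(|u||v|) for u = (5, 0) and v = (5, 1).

With u = (5, 0), v = (5, 1):
u·v = 5·5 + 0·1 = 25 + 0 = 25.
|u| = √(5² + 0²) = √25, |v| = √(5² + 1²) = √26, so |u||v| = √(25·26) = √650.
cos θ = (u·v)/(|u||v|) = 25/√650 ≈ 0.9806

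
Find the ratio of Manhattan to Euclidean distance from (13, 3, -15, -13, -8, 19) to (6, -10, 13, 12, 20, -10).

L1 = |13 - 6| + |3 - (-10)| + |-15 - 13| + |-13 - 12| + |-8 - 20| + |19 - (-10)| = 7 + 13 + 28 + 25 + 28 + 29 = 130
L2 = √(7² + 13² + 28² + 25² + 28² + 29²) = √3252 ≈ 57.0263
L1 ≥ L2 always (equality iff movement is along one axis); L1 > L2 here.
Ratio L1/L2 = 130/√3252 ≈ 2.2796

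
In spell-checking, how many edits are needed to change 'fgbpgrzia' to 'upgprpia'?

Let D[i][j] be the edit distance between the first i characters of 'fgbpgrzia' and the first j characters of 'upgprpia', with D[i][0] = i, D[0][j] = j, and D[i][j] = D[i-1][j-1] if the characters match, else 1 + min(D[i-1][j], D[i][j-1], D[i-1][j-1]). Filling the table (rows: prefixes of 'fgbpgrzia', columns: prefixes of 'upgprpia'):
     ε  u  p  g  p  r  p  i  a
  ε  0  1  2  3  4  5  6  7  8
  f  1  1  2  3  4  5  6  7  8
  g  2  2  2  2  3  4  5  6  7
  b  3  3  3  3  3  4  5  6  7
  p  4  4  3  4  3  4  4  5  6
  g  5  5  4  3  4  4  5  5  6
  r  6  6  5  4  4  4  5  6  6
  z  7  7  6  5  5  5  5  6  7
  i  8  8  7  6  6  6  6  5  6
  a  9  9  8  7  7  7  7  6  5
The bottom-right entry gives D[9][8] = 5, so no sequence of fewer than 5 edits works. Backtracking through the table gives one optimal edit sequence (5 edits):
  fgbpgrzia → ugbpgrzia (sub f→u @1)
  ugbpgrzia → upbpgrzia (sub g→p @2)
  upbpgrzia → upgpgrzia (sub b→g @3)
  upgpgrzia → upgprzia (del g @5)
  upgprzia → upgprpia (sub z→p @6)
Edit distance = 5.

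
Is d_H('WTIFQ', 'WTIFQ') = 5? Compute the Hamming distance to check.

Differing positions: none. Hamming distance = 0, so the claim that d_H = 5 is false.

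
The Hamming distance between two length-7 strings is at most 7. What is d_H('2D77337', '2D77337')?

Differing positions: none. Hamming distance = 0. The maximum possible Hamming distance for length-7 strings is 7, so d_H/7 = 0/7 = 0.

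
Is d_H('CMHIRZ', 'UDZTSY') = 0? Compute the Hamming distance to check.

Differing positions: 1, 2, 3, 4, 5, 6. Hamming distance = 6, so the claim that d_H = 0 is false.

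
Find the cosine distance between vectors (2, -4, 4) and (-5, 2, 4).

With u = (2, -4, 4), v = (-5, 2, 4):
u·v = 2·(-5) + (-4)·2 + 4·4 = (-10) + (-8) + 16 = -2.
|u| = √(2² + (-4)² + 4²) = √36, |v| = √((-5)² + 2² + 4²) = √45, so |u||v| = √(36·45) = √1620.
cos θ = (u·v)/(|u||v|) = -2/√1620 ≈ -0.0497
Cosine distance = 1 - cos θ ≈ 1 - (-0.0497) = 1.0497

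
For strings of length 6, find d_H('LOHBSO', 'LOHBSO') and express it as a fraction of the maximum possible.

Differing positions: none. Hamming distance = 0. The maximum possible Hamming distance for length-6 strings is 6, so d_H/6 = 0/6 = 0.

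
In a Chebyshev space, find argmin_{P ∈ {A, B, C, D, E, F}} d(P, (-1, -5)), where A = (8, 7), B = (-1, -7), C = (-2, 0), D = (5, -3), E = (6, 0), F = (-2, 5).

Distances: d(A) = 12, d(B) = 2, d(C) = 5, d(D) = 6, d(E) = 7, d(F) = 10. Nearest: B = (-1, -7) with distance 2.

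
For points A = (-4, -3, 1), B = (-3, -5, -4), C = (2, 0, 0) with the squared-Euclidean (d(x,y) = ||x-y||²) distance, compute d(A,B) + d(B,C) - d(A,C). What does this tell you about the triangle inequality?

d(A,B) = 1² + 2² + 5² = 30, d(B,C) = 5² + 5² + 4² = 66, d(A,C) = 6² + 3² + 1² = 46.
d(A,B) + d(B,C) - d(A,C) = 30 + 66 - 46 = 96 - 46 = 50. This is ≥ 0, so the triangle inequality holds for these points.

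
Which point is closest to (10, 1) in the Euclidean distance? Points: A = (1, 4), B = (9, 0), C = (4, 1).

Distances: d(A) ≈ 9.4868, d(B) ≈ 1.4142, d(C) = 6. Nearest: B = (9, 0) with distance 1.4142.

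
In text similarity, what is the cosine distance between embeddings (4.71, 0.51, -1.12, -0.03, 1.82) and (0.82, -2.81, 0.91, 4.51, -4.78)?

With u = (4.71, 0.51, -1.12, -0.03, 1.82), v = (0.82, -2.81, 0.91, 4.51, -4.78):
u·v = 4.71·0.82 + 0.51·(-2.81) + (-1.12)·0.91 + (-0.03)·4.51 + 1.82·(-4.78) = 3.8622 + (-1.4331) + (-1.0192) + (-0.1353) + (-8.6996) = -7.425.
|u| = √(4.71² + 0.51² + (-1.12)² + (-0.03)² + 1.82²) = √(22.1841 + 0.2601 + 1.2544 + 0.0009 + 3.3124) = √27.0119, |v| = √(0.82² + (-2.81)² + 0.91² + 4.51² + (-4.78)²) = √(0.6724 + 7.8961 + 0.8281 + 20.3401 + 22.8484) = √52.5851.
cos θ = (u·v)/(|u||v|) = -7.425/(√27.0119·√52.5851) ≈ -0.197
Cosine distance = 1 - cos θ ≈ 1 - (-0.197) = 1.197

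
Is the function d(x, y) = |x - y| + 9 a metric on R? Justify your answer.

No. d fails identity of indiscernibles (specifically d(x,x) = 0): d(1, 1) = |1 - 1| + 9 = 0 + 9 = 9 ≠ 0.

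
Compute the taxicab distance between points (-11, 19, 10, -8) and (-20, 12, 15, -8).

Σ|x_i - y_i| = |-11 - (-20)| + |19 - 12| + |10 - 15| + |-8 - (-8)| = 9 + 7 + 5 + 0 = 21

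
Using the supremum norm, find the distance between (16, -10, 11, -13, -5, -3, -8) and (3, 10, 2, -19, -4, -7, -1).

max(|x_i - y_i|) = max(|16 - 3|, |-10 - 10|, |11 - 2|, |-13 - (-19)|, |-5 - (-4)|, |-3 - (-7)|, |-8 - (-1)|) = max(13, 20, 9, 6, 1, 4, 7) = 20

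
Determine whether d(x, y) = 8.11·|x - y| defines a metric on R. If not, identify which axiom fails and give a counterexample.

Yes. Since |x - y| is a metric on R and 8.11 > 0, the positive scalar multiple 8.11·|x - y| is also a metric: scaling by a positive constant preserves non-negativity, identity (d=0 ⟺ |x-y|=0 ⟺ x=y), symmetry, and the triangle inequality.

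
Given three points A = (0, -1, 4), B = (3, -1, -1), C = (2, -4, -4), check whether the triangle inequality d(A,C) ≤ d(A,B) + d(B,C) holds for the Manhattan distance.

d(A,B) = 3 + 0 + 5 = 8, d(B,C) = 1 + 3 + 3 = 7, d(A,C) = 2 + 3 + 8 = 13.
d(A,C) = 13 ≤ 8 + 7 = 15. Triangle inequality is satisfied.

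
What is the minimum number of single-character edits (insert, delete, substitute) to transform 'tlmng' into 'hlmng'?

Let D[i][j] be the edit distance between the first i characters of 'tlmng' and the first j characters of 'hlmng', with D[i][0] = i, D[0][j] = j, and D[i][j] = D[i-1][j-1] if the characters match, else 1 + min(D[i-1][j], D[i][j-1], D[i-1][j-1]). Filling the table (rows: prefixes of 'tlmng', columns: prefixes of 'hlmng'):
     ε  h  l  m  n  g
  ε  0  1  2  3  4  5
  t  1  1  2  3  4  5
  l  2  2  1  2  3  4
  m  3  3  2  1  2  3
  n  4  4  3  2  1  2
  g  5  5  4  3  2  1
The bottom-right entry gives D[5][5] = 1, so no sequence of fewer than 1 edit works. Backtracking through the table gives one optimal edit sequence (1 edit):
  tlmng → hlmng (sub t→h @1)
Edit distance = 1.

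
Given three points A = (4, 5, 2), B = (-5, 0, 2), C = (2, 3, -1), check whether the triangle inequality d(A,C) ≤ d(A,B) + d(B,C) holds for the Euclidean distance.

d(A,B) = √(9² + 5² + 0²) = √106 ≈ 10.2956, d(B,C) = √(7² + 3² + 3²) = √67 ≈ 8.1854, d(A,C) = √(2² + 2² + 3²) = √17 ≈ 4.1231.
d(A,C) ≈ 4.1231 ≤ 10.2956 + 8.1854 = 18.481. Triangle inequality is satisfied.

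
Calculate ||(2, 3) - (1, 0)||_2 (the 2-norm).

(Σ|x_i - y_i|^2)^(1/2) = (|2 - 1|^2 + |3 - 0|^2)^(1/2)
= (1^2 + 3^2)^(1/2) = (1 + 9)^(1/2) = (10)^(1/2) ≈ 3.1623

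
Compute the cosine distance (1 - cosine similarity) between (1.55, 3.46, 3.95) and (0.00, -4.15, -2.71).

With u = (1.55, 3.46, 3.95), v = (0.00, -4.15, -2.71):
u·v = 1.55·0 + 3.46·(-4.15) + 3.95·(-2.71) = 0 + (-14.359) + (-10.7045) = -25.0635.
|u| = √(1.55² + 3.46² + 3.95²) = √(2.4025 + 11.9716 + 15.6025) = √29.9766, |v| = √(0² + (-4.15)² + (-2.71)²) = √(0 + 17.2225 + 7.3441) = √24.5666.
cos θ = (u·v)/(|u||v|) = -25.0635/(√29.9766·√24.5666) ≈ -0.9236
Cosine distance = 1 - cos θ ≈ 1 - (-0.9236) = 1.9236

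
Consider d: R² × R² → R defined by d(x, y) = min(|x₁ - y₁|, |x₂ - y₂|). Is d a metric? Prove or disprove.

No. d fails identity of indiscernibles: take x = (-2, 0) and y = (-2, 8). Then d(x,y) = min(|-2 - (-2)|, |0 - 8|) = min(0, 8) = 0, yet x ≠ y.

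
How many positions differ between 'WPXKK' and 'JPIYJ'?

Differing positions: 1, 3, 4, 5. Hamming distance = 4.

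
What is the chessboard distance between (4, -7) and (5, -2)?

max(|x_i - y_i|) = max(|4 - 5|, |-7 - (-2)|) = max(1, 5) = 5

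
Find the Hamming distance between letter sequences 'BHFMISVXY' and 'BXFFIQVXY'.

Differing positions: 2, 4, 6. Hamming distance = 3.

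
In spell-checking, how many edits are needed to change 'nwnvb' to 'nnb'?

Let D[i][j] be the edit distance between the first i characters of 'nwnvb' and the first j characters of 'nnb', with D[i][0] = i, D[0][j] = j, and D[i][j] = D[i-1][j-1] if the characters match, else 1 + min(D[i-1][j], D[i][j-1], D[i-1][j-1]). Filling the table (rows: prefixes of 'nwnvb', columns: prefixes of 'nnb'):
     ε  n  n  b
  ε  0  1  2  3
  n  1  0  1  2
  w  2  1  1  2
  n  3  2  1  2
  v  4  3  2  2
  b  5  4  3  2
The bottom-right entry gives D[5][3] = 2, so no sequence of fewer than 2 edits works. Backtracking through the table gives one optimal edit sequence (2 edits):
  nwnvb → nnvb (del w @2)
  nnvb → nnb (del v @3)
Edit distance = 2.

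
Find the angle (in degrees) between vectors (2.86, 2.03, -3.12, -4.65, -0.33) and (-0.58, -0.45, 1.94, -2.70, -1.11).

With u = (2.86, 2.03, -3.12, -4.65, -0.33), v = (-0.58, -0.45, 1.94, -2.70, -1.11):
u·v = 2.86·(-0.58) + 2.03·(-0.45) + (-3.12)·1.94 + (-4.65)·(-2.7) + (-0.33)·(-1.11) = (-1.6588) + (-0.9135) + (-6.0528) + 12.555 + 0.3663 = 4.2962.
|u| = √(2.86² + 2.03² + (-3.12)² + (-4.65)² + (-0.33)²) = √(8.1796 + 4.1209 + 9.7344 + 21.6225 + 0.1089) = √43.7663, |v| = √((-0.58)² + (-0.45)² + 1.94² + (-2.7)² + (-1.11)²) = √(0.3364 + 0.2025 + 3.7636 + 7.29 + 1.2321) = √12.8246.
cos θ = (u·v)/(|u||v|) = 4.2962/(√43.7663·√12.8246) ≈ 0.18134
θ = arccos(0.18134) ≈ 79.55°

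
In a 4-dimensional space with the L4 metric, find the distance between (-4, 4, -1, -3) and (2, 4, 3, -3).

(Σ|x_i - y_i|^4)^(1/4) = (|-4 - 2|^4 + |4 - 4|^4 + |-1 - 3|^4 + |-3 - (-3)|^4)^(1/4)
= (6^4 + 0^4 + 4^4 + 0^4)^(1/4) = (1296 + 0 + 256 + 0)^(1/4) = (1552)^(1/4) ≈ 6.2766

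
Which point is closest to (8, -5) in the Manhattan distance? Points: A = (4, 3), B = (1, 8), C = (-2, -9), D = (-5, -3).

Distances: d(A) = 12, d(B) = 20, d(C) = 14, d(D) = 15. Nearest: A = (4, 3) with distance 12.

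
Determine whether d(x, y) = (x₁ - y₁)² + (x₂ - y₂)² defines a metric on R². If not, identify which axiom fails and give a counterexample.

No. The squared Euclidean distance fails the triangle inequality. Counterexample: x = (0, 0), y = (1, 4), z = (2, 8). d(x,z) = 2² + 8² = 68, but d(x,y) + d(y,z) = (1² + 4²) + (1² + 4²) = 17 + 17 = 34. Since 68 > 34, the triangle inequality is violated. (Note: √d, the ordinary Euclidean distance, IS a metric.)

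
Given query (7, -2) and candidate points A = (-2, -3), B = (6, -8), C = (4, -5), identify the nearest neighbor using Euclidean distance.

Distances: d(A) ≈ 9.0554, d(B) ≈ 6.0828, d(C) ≈ 4.2426. Nearest: C = (4, -5) with distance 4.2426.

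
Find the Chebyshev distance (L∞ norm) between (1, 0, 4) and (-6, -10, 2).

max(|x_i - y_i|) = max(|1 - (-6)|, |0 - (-10)|, |4 - 2|) = max(7, 10, 2) = 10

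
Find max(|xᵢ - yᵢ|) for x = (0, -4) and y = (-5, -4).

max(|x_i - y_i|) = max(|0 - (-5)|, |-4 - (-4)|) = max(5, 0) = 5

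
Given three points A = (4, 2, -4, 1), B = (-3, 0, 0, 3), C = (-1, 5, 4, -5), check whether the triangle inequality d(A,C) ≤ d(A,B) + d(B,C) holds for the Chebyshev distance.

d(A,B) = max(7, 2, 4, 2) = 7, d(B,C) = max(2, 5, 4, 8) = 8, d(A,C) = max(5, 3, 8, 6) = 8.
d(A,C) = 8 ≤ 7 + 8 = 15. Triangle inequality is satisfied.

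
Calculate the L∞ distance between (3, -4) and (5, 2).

max(|x_i - y_i|) = max(|3 - 5|, |-4 - 2|) = max(2, 6) = 6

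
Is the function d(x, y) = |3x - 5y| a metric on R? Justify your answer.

No. d fails symmetry: d(7, 1) = |3·7 - 5·1| = |16| = 16, but d(1, 7) = |3·1 - 5·7| = |-32| = 32. Since 16 ≠ 32, d(x,y) ≠ d(y,x) in general.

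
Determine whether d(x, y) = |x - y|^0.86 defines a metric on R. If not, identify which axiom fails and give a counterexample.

Yes. With 0 < p = 0.86 ≤ 1, d(x,y) = |x-y|^0.86 is a metric on R. Non-negativity and symmetry are immediate; |x-y|^0.86 = 0 ⟺ |x-y| = 0 ⟺ x = y. For the triangle inequality, the function t ↦ t^0.86 is subadditive on [0,∞) when p ≤ 1, so |x-z|^0.86 ≤ (|x-y| + |y-z|)^0.86 ≤ |x-y|^0.86 + |y-z|^0.86.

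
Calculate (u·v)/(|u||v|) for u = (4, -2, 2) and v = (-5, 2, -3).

With u = (4, -2, 2), v = (-5, 2, -3):
u·v = 4·(-5) + (-2)·2 + 2·(-3) = (-20) + (-4) + (-6) = -30.
|u| = √(4² + (-2)² + 2²) = √24, |v| = √((-5)² + 2² + (-3)²) = √38, so |u||v| = √(24·38) = √912.
cos θ = (u·v)/(|u||v|) = -30/√912 ≈ -0.9934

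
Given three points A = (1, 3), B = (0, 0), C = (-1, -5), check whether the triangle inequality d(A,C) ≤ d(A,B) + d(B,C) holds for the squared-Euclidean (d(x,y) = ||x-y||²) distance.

d(A,B) = 1² + 3² = 10, d(B,C) = 1² + 5² = 26, d(A,C) = 2² + 8² = 68.
d(A,C) = 68 > 10 + 26 = 36. Triangle inequality is VIOLATED. (Squared-Euclidean is not a metric — this is a counterexample.)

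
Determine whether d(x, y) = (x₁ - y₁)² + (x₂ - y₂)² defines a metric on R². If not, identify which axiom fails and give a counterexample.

No. The squared Euclidean distance fails the triangle inequality. Counterexample: x = (0, 0), y = (3, 4), z = (6, 8). d(x,z) = 6² + 8² = 100, but d(x,y) + d(y,z) = (3² + 4²) + (3² + 4²) = 25 + 25 = 50. Since 100 > 50, the triangle inequality is violated. (Note: √d, the ordinary Euclidean distance, IS a metric.)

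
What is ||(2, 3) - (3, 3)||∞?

max(|x_i - y_i|) = max(|2 - 3|, |3 - 3|) = max(1, 0) = 1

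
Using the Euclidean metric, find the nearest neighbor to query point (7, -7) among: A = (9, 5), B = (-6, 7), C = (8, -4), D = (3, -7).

Distances: d(A) ≈ 12.1655, d(B) ≈ 19.105, d(C) ≈ 3.1623, d(D) = 4. Nearest: C = (8, -4) with distance 3.1623.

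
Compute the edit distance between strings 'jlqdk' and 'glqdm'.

Let D[i][j] be the edit distance between the first i characters of 'jlqdk' and the first j characters of 'glqdm', with D[i][0] = i, D[0][j] = j, and D[i][j] = D[i-1][j-1] if the characters match, else 1 + min(D[i-1][j], D[i][j-1], D[i-1][j-1]). Filling the table (rows: prefixes of 'jlqdk', columns: prefixes of 'glqdm'):
     ε  g  l  q  d  m
  ε  0  1  2  3  4  5
  j  1  1  2  3  4  5
  l  2  2  1  2  3  4
  q  3  3  2  1  2  3
  d  4  4  3  2  1  2
  k  5  5  4  3  2  2
The bottom-right entry gives D[5][5] = 2, so no sequence of fewer than 2 edits works. Backtracking through the table gives one optimal edit sequence (2 edits):
  jlqdk → glqdk (sub j→g @1)
  glqdk → glqdm (sub k→m @5)
Edit distance = 2.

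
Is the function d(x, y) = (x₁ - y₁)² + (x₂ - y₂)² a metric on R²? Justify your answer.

No. The squared Euclidean distance fails the triangle inequality. Counterexample: x = (0, 0), y = (2, 4), z = (4, 8). d(x,z) = 4² + 8² = 80, but d(x,y) + d(y,z) = (2² + 4²) + (2² + 4²) = 20 + 20 = 40. Since 80 > 40, the triangle inequality is violated. (Note: √d, the ordinary Euclidean distance, IS a metric.)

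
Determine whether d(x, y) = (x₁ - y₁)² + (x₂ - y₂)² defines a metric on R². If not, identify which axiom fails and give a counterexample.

No. The squared Euclidean distance fails the triangle inequality. Counterexample: x = (0, 0), y = (2, 2), z = (4, 4). d(x,z) = 4² + 4² = 32, but d(x,y) + d(y,z) = (2² + 2²) + (2² + 2²) = 8 + 8 = 16. Since 32 > 16, the triangle inequality is violated. (Note: √d, the ordinary Euclidean distance, IS a metric.)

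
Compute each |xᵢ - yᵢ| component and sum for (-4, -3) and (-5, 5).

Σ|x_i - y_i| = |-4 - (-5)| + |-3 - 5| = 1 + 8 = 9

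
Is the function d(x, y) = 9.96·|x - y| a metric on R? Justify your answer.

Yes. Since |x - y| is a metric on R and 9.96 > 0, the positive scalar multiple 9.96·|x - y| is also a metric: scaling by a positive constant preserves non-negativity, identity (d=0 ⟺ |x-y|=0 ⟺ x=y), symmetry, and the triangle inequality.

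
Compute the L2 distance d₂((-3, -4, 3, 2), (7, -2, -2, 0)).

√(Σ(x_i - y_i)²) = √((-3 - 7)² + (-4 - (-2))² + (3 - (-2))² + (2 - 0)²)
= √((-10)² + (-2)² + 5² + 2²) = √(100 + 4 + 25 + 4) = √133 ≈ 11.5326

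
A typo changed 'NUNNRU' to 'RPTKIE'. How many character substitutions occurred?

Differing positions: 1, 2, 3, 4, 5, 6. Hamming distance = 6.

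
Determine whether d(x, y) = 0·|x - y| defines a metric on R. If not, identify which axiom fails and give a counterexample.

No. With c = 0, d(x,y) = 0 for all x, y. This fails identity of indiscernibles: d(1, 6) = 0 but 1 ≠ 6.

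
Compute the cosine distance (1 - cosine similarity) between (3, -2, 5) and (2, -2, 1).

With u = (3, -2, 5), v = (2, -2, 1):
u·v = 3·2 + (-2)·(-2) + 5·1 = 6 + 4 + 5 = 15.
|u| = √(3² + (-2)² + 5²) = √38, |v| = √(2² + (-2)² + 1²) = √9, so |u||v| = √(38·9) = √342.
cos θ = (u·v)/(|u||v|) = 15/√342 ≈ 0.8111
Cosine distance = 1 - cos θ ≈ 1 - 0.8111 = 0.1889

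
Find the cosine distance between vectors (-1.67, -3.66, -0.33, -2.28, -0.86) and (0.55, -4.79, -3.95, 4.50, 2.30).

With u = (-1.67, -3.66, -0.33, -2.28, -0.86), v = (0.55, -4.79, -3.95, 4.50, 2.30):
u·v = (-1.67)·0.55 + (-3.66)·(-4.79) + (-0.33)·(-3.95) + (-2.28)·4.5 + (-0.86)·2.3 = (-0.9185) + 17.5314 + 1.3035 + (-10.26) + (-1.978) = 5.6784.
|u| = √((-1.67)² + (-3.66)² + (-0.33)² + (-2.28)² + (-0.86)²) = √(2.7889 + 13.3956 + 0.1089 + 5.1984 + 0.7396) = √22.2314, |v| = √(0.55² + (-4.79)² + (-3.95)² + 4.5² + 2.3²) = √(0.3025 + 22.9441 + 15.6025 + 20.25 + 5.29) = √64.3891.
cos θ = (u·v)/(|u||v|) = 5.6784/(√22.2314·√64.3891) ≈ 0.1501
Cosine distance = 1 - cos θ ≈ 1 - 0.1501 = 0.8499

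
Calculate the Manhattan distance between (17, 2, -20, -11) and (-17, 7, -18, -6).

Σ|x_i - y_i| = |17 - (-17)| + |2 - 7| + |-20 - (-18)| + |-11 - (-6)| = 34 + 5 + 2 + 5 = 46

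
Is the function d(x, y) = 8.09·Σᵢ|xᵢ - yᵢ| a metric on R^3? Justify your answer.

Yes. The L1 (Manhattan) norm induces a metric on R^3, and multiplying a metric by a positive constant 8.09 > 0 preserves all four axioms: non-negativity (8.09·||x-y|| ≥ 0), identity (8.09·||x-y|| = 0 ⟺ ||x-y|| = 0 ⟺ x = y), symmetry (||x-y|| = ||y-x||), and the triangle inequality (8.09·||x-z|| ≤ 8.09·||x-y|| + 8.09·||y-z||). So d is a metric.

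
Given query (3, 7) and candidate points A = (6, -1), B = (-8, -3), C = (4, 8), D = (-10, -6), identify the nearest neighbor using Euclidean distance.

Distances: d(A) ≈ 8.544, d(B) ≈ 14.8661, d(C) ≈ 1.4142, d(D) ≈ 18.3848. Nearest: C = (4, 8) with distance 1.4142.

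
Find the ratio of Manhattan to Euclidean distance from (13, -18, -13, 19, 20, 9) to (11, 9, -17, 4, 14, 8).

L1 = |13 - 11| + |-18 - 9| + |-13 - (-17)| + |19 - 4| + |20 - 14| + |9 - 8| = 2 + 27 + 4 + 15 + 6 + 1 = 55
L2 = √(2² + 27² + 4² + 15² + 6² + 1²) = √1011 ≈ 31.7962
L1 ≥ L2 always (equality iff movement is along one axis); L1 > L2 here.
Ratio L1/L2 = 55/√1011 ≈ 1.7298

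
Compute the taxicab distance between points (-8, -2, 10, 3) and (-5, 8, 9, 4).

Σ|x_i - y_i| = |-8 - (-5)| + |-2 - 8| + |10 - 9| + |3 - 4| = 3 + 10 + 1 + 1 = 15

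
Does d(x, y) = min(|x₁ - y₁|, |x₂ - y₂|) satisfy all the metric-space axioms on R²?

No. d fails identity of indiscernibles: take x = (-4, 0) and y = (-4, 9). Then d(x,y) = min(|-4 - (-4)|, |0 - 9|) = min(0, 9) = 0, yet x ≠ y.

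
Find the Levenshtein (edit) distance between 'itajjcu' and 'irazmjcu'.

Let D[i][j] be the edit distance between the first i characters of 'itajjcu' and the first j characters of 'irazmjcu', with D[i][0] = i, D[0][j] = j, and D[i][j] = D[i-1][j-1] if the characters match, else 1 + min(D[i-1][j], D[i][j-1], D[i-1][j-1]). Filling the table (rows: prefixes of 'itajjcu', columns: prefixes of 'irazmjcu'):
     ε  i  r  a  z  m  j  c  u
  ε  0  1  2  3  4  5  6  7  8
  i  1  0  1  2  3  4  5  6  7
  t  2  1  1  2  3  4  5  6  7
  a  3  2  2  1  2  3  4  5  6
  j  4  3  3  2  2  3  3  4  5
  j  5  4  4  3  3  3  3  4  5
  c  6  5  5  4  4  4  4  3  4
  u  7  6  6  5  5  5  5  4  3
The bottom-right entry gives D[7][8] = 3, so no sequence of fewer than 3 edits works. Backtracking through the table gives one optimal edit sequence (3 edits):
  itajjcu → irajjcu (sub t→r @2)
  irajjcu → irazjjcu (ins z @4)
  irazjjcu → irazmjcu (sub j→m @5)
Edit distance = 3.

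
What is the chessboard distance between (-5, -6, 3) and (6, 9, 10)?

max(|x_i - y_i|) = max(|-5 - 6|, |-6 - 9|, |3 - 10|) = max(11, 15, 7) = 15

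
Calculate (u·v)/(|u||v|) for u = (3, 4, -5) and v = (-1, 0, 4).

With u = (3, 4, -5), v = (-1, 0, 4):
u·v = 3·(-1) + 4·0 + (-5)·4 = (-3) + 0 + (-20) = -23.
|u| = √(3² + 4² + (-5)²) = √50, |v| = √((-1)² + 0² + 4²) = √17, so |u||v| = √(50·17) = √850.
cos θ = (u·v)/(|u||v|) = -23/√850 ≈ -0.7889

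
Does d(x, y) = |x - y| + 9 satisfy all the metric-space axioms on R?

No. d fails identity of indiscernibles (specifically d(x,x) = 0): d(-5, -5) = |-5 - (-5)| + 9 = 0 + 9 = 9 ≠ 0.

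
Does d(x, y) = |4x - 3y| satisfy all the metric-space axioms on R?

No. d fails symmetry: d(3, 2) = |4·3 - 3·2| = |6| = 6, but d(2, 3) = |4·2 - 3·3| = |-1| = 1. Since 6 ≠ 1, d(x,y) ≠ d(y,x) in general.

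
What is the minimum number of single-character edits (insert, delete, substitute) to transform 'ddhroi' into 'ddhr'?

Let D[i][j] be the edit distance between the first i characters of 'ddhroi' and the first j characters of 'ddhr', with D[i][0] = i, D[0][j] = j, and D[i][j] = D[i-1][j-1] if the characters match, else 1 + min(D[i-1][j], D[i][j-1], D[i-1][j-1]). Filling the table (rows: prefixes of 'ddhroi', columns: prefixes of 'ddhr'):
     ε  d  d  h  r
  ε  0  1  2  3  4
  d  1  0  1  2  3
  d  2  1  0  1  2
  h  3  2  1  0  1
  r  4  3  2  1  0
  o  5  4  3  2  1
  i  6  5  4  3  2
The bottom-right entry gives D[6][4] = 2, so no sequence of fewer than 2 edits works. Backtracking through the table gives one optimal edit sequence (2 edits):
  ddhroi → ddhri (del o @5)
  ddhri → ddhr (del i @5)
Edit distance = 2.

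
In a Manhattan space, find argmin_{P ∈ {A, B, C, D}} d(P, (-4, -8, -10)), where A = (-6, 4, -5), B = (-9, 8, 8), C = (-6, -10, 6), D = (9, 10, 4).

Distances: d(A) = 19, d(B) = 39, d(C) = 20, d(D) = 45. Nearest: A = (-6, 4, -5) with distance 19.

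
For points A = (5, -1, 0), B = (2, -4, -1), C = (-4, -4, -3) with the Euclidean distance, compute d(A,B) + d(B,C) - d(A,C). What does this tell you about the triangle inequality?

d(A,B) = √(3² + 3² + 1²) = √19 ≈ 4.3589, d(B,C) = √(6² + 0² + 2²) = √40 ≈ 6.3246, d(A,C) = √(9² + 3² + 3²) = √99 ≈ 9.9499.
d(A,B) + d(B,C) - d(A,C) = 4.3589 + 6.3246 - 9.9499 = 10.6835 - 9.9499 = 0.7336 (to 4 decimal places). This is ≥ 0, so the triangle inequality holds for these points.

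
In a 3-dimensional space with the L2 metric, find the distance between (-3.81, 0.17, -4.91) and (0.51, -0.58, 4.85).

(Σ|x_i - y_i|^2)^(1/2) = (|-3.81 - 0.51|^2 + |0.17 - (-0.58)|^2 + |-4.91 - 4.85|^2)^(1/2)
= (4.32^2 + 0.75^2 + 9.76^2)^(1/2) = (18.6624 + 0.5625 + 95.2576)^(1/2) = (114.4825)^(1/2) ≈ 10.6996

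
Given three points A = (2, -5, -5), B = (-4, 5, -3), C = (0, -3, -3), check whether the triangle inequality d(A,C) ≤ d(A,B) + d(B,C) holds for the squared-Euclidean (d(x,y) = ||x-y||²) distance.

d(A,B) = 6² + 10² + 2² = 140, d(B,C) = 4² + 8² + 0² = 80, d(A,C) = 2² + 2² + 2² = 12.
d(A,C) = 12 ≤ 140 + 80 = 220. Triangle inequality is satisfied.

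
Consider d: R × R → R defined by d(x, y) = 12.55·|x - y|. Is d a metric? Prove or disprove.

Yes. Since |x - y| is a metric on R and 12.55 > 0, the positive scalar multiple 12.55·|x - y| is also a metric: scaling by a positive constant preserves non-negativity, identity (d=0 ⟺ |x-y|=0 ⟺ x=y), symmetry, and the triangle inequality.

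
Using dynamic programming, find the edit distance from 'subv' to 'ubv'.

Let D[i][j] be the edit distance between the first i characters of 'subv' and the first j characters of 'ubv', with D[i][0] = i, D[0][j] = j, and D[i][j] = D[i-1][j-1] if the characters match, else 1 + min(D[i-1][j], D[i][j-1], D[i-1][j-1]). Filling the table (rows: prefixes of 'subv', columns: prefixes of 'ubv'):
     ε  u  b  v
  ε  0  1  2  3
  s  1  1  2  3
  u  2  1  2  3
  b  3  2  1  2
  v  4  3  2  1
The bottom-right entry gives D[4][3] = 1, so no sequence of fewer than 1 edit works. Backtracking through the table gives one optimal edit sequence (1 edit):
  subv → ubv (del s @1)
Edit distance = 1.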